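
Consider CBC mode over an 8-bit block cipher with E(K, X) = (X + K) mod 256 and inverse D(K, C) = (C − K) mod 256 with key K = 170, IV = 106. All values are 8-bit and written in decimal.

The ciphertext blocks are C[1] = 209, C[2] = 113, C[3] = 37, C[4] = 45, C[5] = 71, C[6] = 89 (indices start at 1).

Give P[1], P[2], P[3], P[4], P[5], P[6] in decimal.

P[1] = 77, P[2] = 22, P[3] = 10, P[4] = 166, P[5] = 176, P[6] = 232

CBC decryption: P_i = D(K, C_i) ⊕ C_{i−1}, with C_{0} = IV.
P[1]: D(K, 209) = 39; 39 ⊕ 106 = 77.
P[2]: D(K, 113) = 199; 199 ⊕ 209 = 22.
P[3]: D(K, 37) = 123; 123 ⊕ 113 = 10.
P[4]: D(K, 45) = 131; 131 ⊕ 37 = 166.
P[5]: D(K, 71) = 157; 157 ⊕ 45 = 176.
P[6]: D(K, 89) = 175; 175 ⊕ 71 = 232.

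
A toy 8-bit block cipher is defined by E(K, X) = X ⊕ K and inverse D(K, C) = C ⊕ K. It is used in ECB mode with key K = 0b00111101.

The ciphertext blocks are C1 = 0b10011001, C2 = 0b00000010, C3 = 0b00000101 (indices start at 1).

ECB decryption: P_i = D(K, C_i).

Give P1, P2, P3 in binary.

P1 = 0b10100100, P2 = 0b00111111, P3 = 0b00111000

P1: D(K, 0b10011001) = 0b10100100.
P2: D(K, 0b00000010) = 0b00111111.
P3: D(K, 0b00000101) = 0b00111000.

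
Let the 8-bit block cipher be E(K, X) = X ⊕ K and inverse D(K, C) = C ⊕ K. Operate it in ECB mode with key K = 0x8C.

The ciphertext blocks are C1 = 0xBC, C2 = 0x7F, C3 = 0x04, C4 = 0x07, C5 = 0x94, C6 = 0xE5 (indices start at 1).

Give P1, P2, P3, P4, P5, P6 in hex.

P1 = 0x30, P2 = 0xF3, P3 = 0x88, P4 = 0x8B, P5 = 0x18, P6 = 0x69

ECB decryption: P_i = D(K, C_i).
P1: D(K, 0xBC) = 0x30.
P2: D(K, 0x7F) = 0xF3.
P3: D(K, 0x04) = 0x88.
P4: D(K, 0x07) = 0x8B.
P5: D(K, 0x94) = 0x18.
P6: D(K, 0xE5) = 0x69.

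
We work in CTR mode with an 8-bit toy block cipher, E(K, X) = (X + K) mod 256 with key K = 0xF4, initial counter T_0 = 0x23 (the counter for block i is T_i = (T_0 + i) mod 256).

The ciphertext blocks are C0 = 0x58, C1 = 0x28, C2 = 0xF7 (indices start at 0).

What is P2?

P2 = 0xEE

CTR decryption: S_i = E(K, T_i) where T_i is the counter for block i; P_i = C_i ⊕ S_i.
P2: T = 0x25, S = E(K, T) = 0x19; 0xF7 ⊕ 0x19 = 0xEE.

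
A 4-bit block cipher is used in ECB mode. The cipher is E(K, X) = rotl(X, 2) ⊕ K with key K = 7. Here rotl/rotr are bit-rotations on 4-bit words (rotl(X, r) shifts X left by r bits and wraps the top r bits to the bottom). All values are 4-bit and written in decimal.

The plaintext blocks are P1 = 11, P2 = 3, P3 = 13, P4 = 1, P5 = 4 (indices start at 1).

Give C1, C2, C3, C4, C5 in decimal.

ECB encryption: C_i = E(K, P_i).
C1: E(K, 11) = 9.
C2: E(K, 3) = 11.
C3: E(K, 13) = 0.
C4: E(K, 1) = 3.
C5: E(K, 4) = 6.

C1 = 9, C2 = 11, C3 = 0, C4 = 3, C5 = 6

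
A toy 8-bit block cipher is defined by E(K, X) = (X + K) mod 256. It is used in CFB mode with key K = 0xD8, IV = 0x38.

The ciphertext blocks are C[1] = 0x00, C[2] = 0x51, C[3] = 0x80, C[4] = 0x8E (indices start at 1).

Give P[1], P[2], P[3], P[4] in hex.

CFB decryption: P_i = C_i ⊕ E(K, C_{i−1}), with C_{0} = IV.
P[1]: E(K, 0x38) = 0x10; 0x00 ⊕ 0x10 = 0x10.
P[2]: E(K, 0x00) = 0xD8; 0x51 ⊕ 0xD8 = 0x89.
P[3]: E(K, 0x51) = 0x29; 0x80 ⊕ 0x29 = 0xA9.
P[4]: E(K, 0x80) = 0x58; 0x8E ⊕ 0x58 = 0xD6.

P[1] = 0x10, P[2] = 0x89, P[3] = 0xA9, P[4] = 0xD6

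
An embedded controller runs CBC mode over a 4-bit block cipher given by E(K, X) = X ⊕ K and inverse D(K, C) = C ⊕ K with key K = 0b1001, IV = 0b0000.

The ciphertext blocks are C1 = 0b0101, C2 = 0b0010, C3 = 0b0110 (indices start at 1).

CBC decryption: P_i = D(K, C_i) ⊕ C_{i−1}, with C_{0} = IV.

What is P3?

P3 = 0b1101

P3: D(K, 0b0110) = 0b1111; 0b1111 ⊕ 0b0010 = 0b1101.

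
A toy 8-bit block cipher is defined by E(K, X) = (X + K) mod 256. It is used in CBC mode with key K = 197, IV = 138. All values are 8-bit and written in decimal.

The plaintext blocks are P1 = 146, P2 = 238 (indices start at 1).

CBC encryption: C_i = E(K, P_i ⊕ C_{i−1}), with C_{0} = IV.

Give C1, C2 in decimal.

C1: P1 ⊕ 138 = 24; E(K, 24) = 221.
C2: P2 ⊕ 221 = 51; E(K, 51) = 248.

C1 = 221, C2 = 248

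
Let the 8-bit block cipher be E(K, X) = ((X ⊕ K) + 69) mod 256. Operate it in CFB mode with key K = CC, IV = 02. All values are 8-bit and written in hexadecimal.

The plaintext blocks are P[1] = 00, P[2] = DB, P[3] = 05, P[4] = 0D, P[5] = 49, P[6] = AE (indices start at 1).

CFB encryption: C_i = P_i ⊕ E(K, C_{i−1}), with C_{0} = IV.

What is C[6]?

C[6] = B8

C[1]: E(K, 02) = 37; 00 ⊕ 37 = 37.
C[2]: E(K, 37) = 64; DB ⊕ 64 = BF.
C[3]: E(K, BF) = DC; 05 ⊕ DC = D9.
C[4]: E(K, D9) = 7E; 0D ⊕ 7E = 73.
C[5]: E(K, 73) = 28; 49 ⊕ 28 = 61.
C[6]: E(K, 61) = 16; AE ⊕ 16 = B8.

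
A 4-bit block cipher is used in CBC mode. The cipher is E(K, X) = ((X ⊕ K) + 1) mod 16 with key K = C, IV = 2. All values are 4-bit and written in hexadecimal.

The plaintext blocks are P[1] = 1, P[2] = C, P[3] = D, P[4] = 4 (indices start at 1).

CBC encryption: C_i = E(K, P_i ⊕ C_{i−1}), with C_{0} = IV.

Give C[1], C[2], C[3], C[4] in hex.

C[1] = 0, C[2] = 1, C[3] = 1, C[4] = A

C[1]: P[1] ⊕ 2 = 3; E(K, 3) = 0.
C[2]: P[2] ⊕ 0 = C; E(K, C) = 1.
C[3]: P[3] ⊕ 1 = C; E(K, C) = 1.
C[4]: P[4] ⊕ 1 = 5; E(K, 5) = A.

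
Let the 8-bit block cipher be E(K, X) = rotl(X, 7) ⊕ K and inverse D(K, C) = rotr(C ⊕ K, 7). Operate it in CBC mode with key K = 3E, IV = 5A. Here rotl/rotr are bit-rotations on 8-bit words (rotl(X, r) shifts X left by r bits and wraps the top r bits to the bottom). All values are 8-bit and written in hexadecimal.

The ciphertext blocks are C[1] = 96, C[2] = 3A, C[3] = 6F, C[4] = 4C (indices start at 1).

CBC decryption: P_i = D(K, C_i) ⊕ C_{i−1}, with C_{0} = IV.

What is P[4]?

P[4]: D(K, 4C) = E4; E4 ⊕ 6F = 8B.

P[4] = 8B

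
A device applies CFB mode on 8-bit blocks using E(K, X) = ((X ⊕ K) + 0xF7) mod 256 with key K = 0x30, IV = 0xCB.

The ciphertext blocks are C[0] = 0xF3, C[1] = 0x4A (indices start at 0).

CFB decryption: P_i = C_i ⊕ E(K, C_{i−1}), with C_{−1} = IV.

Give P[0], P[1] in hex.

P[0] = 0x01, P[1] = 0xF0

P[0]: E(K, 0xCB) = 0xF2; 0xF3 ⊕ 0xF2 = 0x01.
P[1]: E(K, 0xF3) = 0xBA; 0x4A ⊕ 0xBA = 0xF0.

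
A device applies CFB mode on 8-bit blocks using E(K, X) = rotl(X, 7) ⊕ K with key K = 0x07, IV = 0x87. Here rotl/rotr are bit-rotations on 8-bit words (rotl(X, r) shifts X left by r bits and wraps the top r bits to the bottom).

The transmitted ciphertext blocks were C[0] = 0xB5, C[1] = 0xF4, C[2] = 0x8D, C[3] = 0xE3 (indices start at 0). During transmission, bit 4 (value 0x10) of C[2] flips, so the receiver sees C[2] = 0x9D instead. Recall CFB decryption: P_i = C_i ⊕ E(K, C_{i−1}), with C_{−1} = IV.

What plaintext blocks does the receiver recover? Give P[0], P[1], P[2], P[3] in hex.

P[0] = 0x71, P[1] = 0x29, P[2] = 0xE0, P[3] = 0x2A

Only C[2] changed, to 0x9D. In CFB, a change in C_i flips the same bit in P_i and garbles P_{i+1}. Decrypting the received ciphertext:
P[0]: E(K, 0x87) = 0xC4; 0xB5 ⊕ 0xC4 = 0x71.
P[1]: E(K, 0xB5) = 0xDD; 0xF4 ⊕ 0xDD = 0x29.
P[2]: E(K, 0xF4) = 0x7D; 0x9D ⊕ 0x7D = 0xE0.
P[3]: E(K, 0x9D) = 0xC9; 0xE3 ⊕ 0xC9 = 0x2A.
Blocks that differ from the original plaintext: P[2], P[3].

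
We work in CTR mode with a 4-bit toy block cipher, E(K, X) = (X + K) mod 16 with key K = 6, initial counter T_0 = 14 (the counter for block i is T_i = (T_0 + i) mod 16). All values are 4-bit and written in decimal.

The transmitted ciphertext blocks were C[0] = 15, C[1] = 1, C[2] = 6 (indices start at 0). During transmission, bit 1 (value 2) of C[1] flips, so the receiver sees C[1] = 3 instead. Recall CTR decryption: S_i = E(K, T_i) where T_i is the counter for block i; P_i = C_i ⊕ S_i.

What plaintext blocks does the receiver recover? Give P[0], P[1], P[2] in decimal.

P[0] = 11, P[1] = 6, P[2] = 0

Only C[1] changed, to 3. In CTR, a change in C_i flips the same bit in P_i only; the keystream is unaffected. Decrypting the received ciphertext:
P[0]: T = 14, S = E(K, T) = 4; 15 ⊕ 4 = 11.
P[1]: T = 15, S = E(K, T) = 5; 3 ⊕ 5 = 6.
P[2]: T = 0, S = E(K, T) = 6; 6 ⊕ 6 = 0.
Blocks that differ from the original plaintext: P[1].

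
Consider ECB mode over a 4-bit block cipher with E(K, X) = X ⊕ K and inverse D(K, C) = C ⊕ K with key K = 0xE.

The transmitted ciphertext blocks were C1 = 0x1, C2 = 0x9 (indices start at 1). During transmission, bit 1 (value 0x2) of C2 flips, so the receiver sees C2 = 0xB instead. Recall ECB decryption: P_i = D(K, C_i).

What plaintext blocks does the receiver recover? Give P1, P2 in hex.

P1 = 0xF, P2 = 0x5

Only C2 changed, to 0xB. In ECB, a change in C_i affects only P_i. Decrypting the received ciphertext:
P1: D(K, 0x1) = 0xF.
P2: D(K, 0xB) = 0x5.
Blocks that differ from the original plaintext: P2.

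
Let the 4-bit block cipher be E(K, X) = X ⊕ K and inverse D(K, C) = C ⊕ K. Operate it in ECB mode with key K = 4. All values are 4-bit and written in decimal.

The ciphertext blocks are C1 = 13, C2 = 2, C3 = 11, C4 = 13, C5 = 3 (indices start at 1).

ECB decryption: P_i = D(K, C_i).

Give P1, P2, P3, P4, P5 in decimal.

P1: D(K, 13) = 9.
P2: D(K, 2) = 6.
P3: D(K, 11) = 15.
P4: D(K, 13) = 9.
P5: D(K, 3) = 7.

P1 = 9, P2 = 6, P3 = 15, P4 = 9, P5 = 7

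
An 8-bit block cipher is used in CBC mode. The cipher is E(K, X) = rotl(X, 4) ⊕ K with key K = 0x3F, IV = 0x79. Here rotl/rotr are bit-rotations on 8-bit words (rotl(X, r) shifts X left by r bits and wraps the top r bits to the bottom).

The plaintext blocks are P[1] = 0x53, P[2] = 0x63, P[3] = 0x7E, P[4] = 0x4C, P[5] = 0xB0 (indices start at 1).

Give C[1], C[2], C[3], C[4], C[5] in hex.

C[1] = 0x9D, C[2] = 0xD0, C[3] = 0xD5, C[4] = 0xA6, C[5] = 0x5E

CBC encryption: C_i = E(K, P_i ⊕ C_{i−1}), with C_{0} = IV.
C[1]: P[1] ⊕ 0x79 = 0x2A; E(K, 0x2A) = 0x9D.
C[2]: P[2] ⊕ 0x9D = 0xFE; E(K, 0xFE) = 0xD0.
C[3]: P[3] ⊕ 0xD0 = 0xAE; E(K, 0xAE) = 0xD5.
C[4]: P[4] ⊕ 0xD5 = 0x99; E(K, 0x99) = 0xA6.
C[5]: P[5] ⊕ 0xA6 = 0x16; E(K, 0x16) = 0x5E.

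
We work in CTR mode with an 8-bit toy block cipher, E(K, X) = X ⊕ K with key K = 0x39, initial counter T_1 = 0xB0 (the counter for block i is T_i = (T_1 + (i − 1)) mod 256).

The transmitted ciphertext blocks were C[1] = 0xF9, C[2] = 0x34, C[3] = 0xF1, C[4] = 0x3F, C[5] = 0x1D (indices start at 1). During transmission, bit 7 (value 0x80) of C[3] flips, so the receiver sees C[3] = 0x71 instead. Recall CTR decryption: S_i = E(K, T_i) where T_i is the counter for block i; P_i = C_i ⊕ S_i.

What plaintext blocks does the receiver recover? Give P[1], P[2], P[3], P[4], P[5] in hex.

Only C[3] changed, to 0x71. In CTR, a change in C_i flips the same bit in P_i only; the keystream is unaffected. Decrypting the received ciphertext:
P[1]: T = 0xB0, S = E(K, T) = 0x89; 0xF9 ⊕ 0x89 = 0x70.
P[2]: T = 0xB1, S = E(K, T) = 0x88; 0x34 ⊕ 0x88 = 0xBC.
P[3]: T = 0xB2, S = E(K, T) = 0x8B; 0x71 ⊕ 0x8B = 0xFA.
P[4]: T = 0xB3, S = E(K, T) = 0x8A; 0x3F ⊕ 0x8A = 0xB5.
P[5]: T = 0xB4, S = E(K, T) = 0x8D; 0x1D ⊕ 0x8D = 0x90.
Blocks that differ from the original plaintext: P[3].

P[1] = 0x70, P[2] = 0xBC, P[3] = 0xFA, P[4] = 0xB5, P[5] = 0x90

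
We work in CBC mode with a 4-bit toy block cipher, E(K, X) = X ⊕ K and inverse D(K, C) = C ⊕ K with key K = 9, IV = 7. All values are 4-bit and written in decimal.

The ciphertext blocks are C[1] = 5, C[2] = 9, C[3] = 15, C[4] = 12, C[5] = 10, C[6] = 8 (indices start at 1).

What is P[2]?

CBC decryption: P_i = D(K, C_i) ⊕ C_{i−1}, with C_{0} = IV.
P[2]: D(K, 9) = 0; 0 ⊕ 5 = 5.

P[2] = 5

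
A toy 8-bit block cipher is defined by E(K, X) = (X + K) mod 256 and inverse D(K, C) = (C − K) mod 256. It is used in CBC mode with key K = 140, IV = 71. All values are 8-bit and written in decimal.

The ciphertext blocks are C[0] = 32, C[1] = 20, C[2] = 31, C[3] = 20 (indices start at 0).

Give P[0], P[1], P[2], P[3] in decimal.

CBC decryption: P_i = D(K, C_i) ⊕ C_{i−1}, with C_{−1} = IV.
P[0]: D(K, 32) = 148; 148 ⊕ 71 = 211.
P[1]: D(K, 20) = 136; 136 ⊕ 32 = 168.
P[2]: D(K, 31) = 147; 147 ⊕ 20 = 135.
P[3]: D(K, 20) = 136; 136 ⊕ 31 = 151.

P[0] = 211, P[1] = 168, P[2] = 135, P[3] = 151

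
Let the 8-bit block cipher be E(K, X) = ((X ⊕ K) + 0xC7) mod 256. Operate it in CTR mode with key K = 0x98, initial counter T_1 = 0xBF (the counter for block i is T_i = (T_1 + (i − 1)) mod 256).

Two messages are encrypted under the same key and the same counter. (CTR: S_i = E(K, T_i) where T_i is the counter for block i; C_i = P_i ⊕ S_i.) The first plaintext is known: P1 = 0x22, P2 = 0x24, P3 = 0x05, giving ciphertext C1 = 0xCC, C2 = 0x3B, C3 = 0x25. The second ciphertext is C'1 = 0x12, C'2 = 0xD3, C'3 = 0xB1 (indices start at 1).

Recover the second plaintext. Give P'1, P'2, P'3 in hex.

P'1 = 0xFC, P'2 = 0xCC, P'3 = 0x91

In CTR with a reused counter, both messages share the same keystream S_i, so C_i ⊕ C'_i = P_i ⊕ P'_i and thus P'_i = P_i ⊕ C_i ⊕ C'_i.
P'1: 0x22 ⊕ 0xCC ⊕ 0x12 = 0xFC.
P'2: 0x24 ⊕ 0x3B ⊕ 0xD3 = 0xCC.
P'3: 0x05 ⊕ 0x25 ⊕ 0xB1 = 0x91.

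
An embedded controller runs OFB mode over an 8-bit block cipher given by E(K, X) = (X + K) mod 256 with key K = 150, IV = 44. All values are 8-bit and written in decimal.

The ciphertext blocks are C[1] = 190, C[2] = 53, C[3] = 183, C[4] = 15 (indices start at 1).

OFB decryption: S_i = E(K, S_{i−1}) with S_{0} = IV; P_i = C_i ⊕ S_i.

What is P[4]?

P[4] = 139

P[1]: S = E(K, 44) = 194; 190 ⊕ 194 = 124.
P[2]: S = E(K, 194) = 88; 53 ⊕ 88 = 109.
P[3]: S = E(K, 88) = 238; 183 ⊕ 238 = 89.
P[4]: S = E(K, 238) = 132; 15 ⊕ 132 = 139.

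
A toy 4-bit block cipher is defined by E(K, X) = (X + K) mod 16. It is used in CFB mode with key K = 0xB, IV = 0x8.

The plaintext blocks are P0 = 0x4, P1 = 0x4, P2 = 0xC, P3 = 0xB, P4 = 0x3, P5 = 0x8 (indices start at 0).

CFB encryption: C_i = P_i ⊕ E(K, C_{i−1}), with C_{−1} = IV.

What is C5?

C0: E(K, 0x8) = 0x3; 0x4 ⊕ 0x3 = 0x7.
C1: E(K, 0x7) = 0x2; 0x4 ⊕ 0x2 = 0x6.
C2: E(K, 0x6) = 0x1; 0xC ⊕ 0x1 = 0xD.
C3: E(K, 0xD) = 0x8; 0xB ⊕ 0x8 = 0x3.
C4: E(K, 0x3) = 0xE; 0x3 ⊕ 0xE = 0xD.
C5: E(K, 0xD) = 0x8; 0x8 ⊕ 0x8 = 0x0.

C5 = 0x0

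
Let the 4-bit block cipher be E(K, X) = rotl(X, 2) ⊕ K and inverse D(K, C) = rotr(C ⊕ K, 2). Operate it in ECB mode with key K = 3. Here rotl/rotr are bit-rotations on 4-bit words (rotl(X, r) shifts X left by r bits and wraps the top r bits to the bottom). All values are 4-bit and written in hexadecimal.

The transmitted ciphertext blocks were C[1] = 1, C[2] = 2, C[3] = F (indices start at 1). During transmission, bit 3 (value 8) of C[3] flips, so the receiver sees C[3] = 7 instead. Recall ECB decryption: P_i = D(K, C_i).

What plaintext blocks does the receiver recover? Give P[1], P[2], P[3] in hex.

Only C[3] changed, to 7. In ECB, a change in C_i affects only P_i. Decrypting the received ciphertext:
P[1]: D(K, 1) = 8.
P[2]: D(K, 2) = 4.
P[3]: D(K, 7) = 1.
Blocks that differ from the original plaintext: P[3].

P[1] = 8, P[2] = 4, P[3] = 1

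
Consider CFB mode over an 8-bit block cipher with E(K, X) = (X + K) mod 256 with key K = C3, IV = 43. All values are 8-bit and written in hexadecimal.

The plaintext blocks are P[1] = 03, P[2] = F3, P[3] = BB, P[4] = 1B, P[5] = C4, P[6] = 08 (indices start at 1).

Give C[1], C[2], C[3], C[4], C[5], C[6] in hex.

C[1] = 05, C[2] = 3B, C[3] = 45, C[4] = 13, C[5] = 12, C[6] = DD

CFB encryption: C_i = P_i ⊕ E(K, C_{i−1}), with C_{0} = IV.
C[1]: E(K, 43) = 06; 03 ⊕ 06 = 05.
C[2]: E(K, 05) = C8; F3 ⊕ C8 = 3B.
C[3]: E(K, 3B) = FE; BB ⊕ FE = 45.
C[4]: E(K, 45) = 08; 1B ⊕ 08 = 13.
C[5]: E(K, 13) = D6; C4 ⊕ D6 = 12.
C[6]: E(K, 12) = D5; 08 ⊕ D5 = DD.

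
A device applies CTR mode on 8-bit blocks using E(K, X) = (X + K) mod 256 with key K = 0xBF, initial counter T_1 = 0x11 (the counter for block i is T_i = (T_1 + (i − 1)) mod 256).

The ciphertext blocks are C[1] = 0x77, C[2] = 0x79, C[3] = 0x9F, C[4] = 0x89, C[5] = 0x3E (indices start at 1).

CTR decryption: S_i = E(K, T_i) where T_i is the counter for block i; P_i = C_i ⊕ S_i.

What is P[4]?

P[4]: T = 0x14, S = E(K, T) = 0xD3; 0x89 ⊕ 0xD3 = 0x5A.

P[4] = 0x5A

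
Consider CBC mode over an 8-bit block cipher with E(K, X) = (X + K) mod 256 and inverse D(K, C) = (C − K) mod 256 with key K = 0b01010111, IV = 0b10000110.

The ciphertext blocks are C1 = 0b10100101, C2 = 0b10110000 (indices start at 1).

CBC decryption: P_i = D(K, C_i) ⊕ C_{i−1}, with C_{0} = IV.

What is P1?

P1 = 0b11001000

P1: D(K, 0b10100101) = 0b01001110; 0b01001110 ⊕ 0b10000110 = 0b11001000.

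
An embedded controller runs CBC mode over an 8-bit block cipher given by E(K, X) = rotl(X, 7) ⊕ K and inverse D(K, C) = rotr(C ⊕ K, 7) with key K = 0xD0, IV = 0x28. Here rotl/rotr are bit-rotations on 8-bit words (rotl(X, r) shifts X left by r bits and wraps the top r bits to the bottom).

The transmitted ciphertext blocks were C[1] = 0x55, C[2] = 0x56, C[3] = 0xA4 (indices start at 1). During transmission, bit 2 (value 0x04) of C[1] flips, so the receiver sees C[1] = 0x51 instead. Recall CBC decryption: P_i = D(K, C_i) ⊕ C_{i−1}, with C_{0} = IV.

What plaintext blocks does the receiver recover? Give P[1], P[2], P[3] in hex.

P[1] = 0x2B, P[2] = 0x5C, P[3] = 0xBE

Only C[1] changed, to 0x51. In CBC, a change in C_i garbles P_i and flips the same bit in P_{i+1}. Decrypting the received ciphertext:
P[1]: D(K, 0x51) = 0x03; 0x03 ⊕ 0x28 = 0x2B.
P[2]: D(K, 0x56) = 0x0D; 0x0D ⊕ 0x51 = 0x5C.
P[3]: D(K, 0xA4) = 0xE8; 0xE8 ⊕ 0x56 = 0xBE.
Blocks that differ from the original plaintext: P[1], P[2].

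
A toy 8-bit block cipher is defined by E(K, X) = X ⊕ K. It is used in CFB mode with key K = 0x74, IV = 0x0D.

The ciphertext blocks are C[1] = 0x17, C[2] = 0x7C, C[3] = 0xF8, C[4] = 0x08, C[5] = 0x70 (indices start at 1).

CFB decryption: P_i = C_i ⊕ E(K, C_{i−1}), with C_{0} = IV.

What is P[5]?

P[5] = 0x0C

P[5]: E(K, 0x08) = 0x7C; 0x70 ⊕ 0x7C = 0x0C.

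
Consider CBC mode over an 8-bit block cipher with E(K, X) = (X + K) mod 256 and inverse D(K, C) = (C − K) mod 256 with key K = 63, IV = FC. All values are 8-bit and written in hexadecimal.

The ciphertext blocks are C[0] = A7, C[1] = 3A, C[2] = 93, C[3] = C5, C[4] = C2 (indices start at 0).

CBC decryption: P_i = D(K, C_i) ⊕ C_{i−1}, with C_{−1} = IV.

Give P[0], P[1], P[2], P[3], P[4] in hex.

P[0]: D(K, A7) = 44; 44 ⊕ FC = B8.
P[1]: D(K, 3A) = D7; D7 ⊕ A7 = 70.
P[2]: D(K, 93) = 30; 30 ⊕ 3A = 0A.
P[3]: D(K, C5) = 62; 62 ⊕ 93 = F1.
P[4]: D(K, C2) = 5F; 5F ⊕ C5 = 9A.

P[0] = B8, P[1] = 70, P[2] = 0A, P[3] = F1, P[4] = 9A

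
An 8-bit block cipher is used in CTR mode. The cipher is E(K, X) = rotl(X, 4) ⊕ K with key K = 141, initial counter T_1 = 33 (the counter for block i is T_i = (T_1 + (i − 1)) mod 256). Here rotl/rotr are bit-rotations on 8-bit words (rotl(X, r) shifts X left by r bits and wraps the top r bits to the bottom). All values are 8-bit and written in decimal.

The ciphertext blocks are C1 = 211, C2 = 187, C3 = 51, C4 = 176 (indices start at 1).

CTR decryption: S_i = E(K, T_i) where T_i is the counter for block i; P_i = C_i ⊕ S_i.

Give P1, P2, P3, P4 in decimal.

P1 = 76, P2 = 20, P3 = 140, P4 = 127

P1: T = 33, S = E(K, T) = 159; 211 ⊕ 159 = 76.
P2: T = 34, S = E(K, T) = 175; 187 ⊕ 175 = 20.
P3: T = 35, S = E(K, T) = 191; 51 ⊕ 191 = 140.
P4: T = 36, S = E(K, T) = 207; 176 ⊕ 207 = 127.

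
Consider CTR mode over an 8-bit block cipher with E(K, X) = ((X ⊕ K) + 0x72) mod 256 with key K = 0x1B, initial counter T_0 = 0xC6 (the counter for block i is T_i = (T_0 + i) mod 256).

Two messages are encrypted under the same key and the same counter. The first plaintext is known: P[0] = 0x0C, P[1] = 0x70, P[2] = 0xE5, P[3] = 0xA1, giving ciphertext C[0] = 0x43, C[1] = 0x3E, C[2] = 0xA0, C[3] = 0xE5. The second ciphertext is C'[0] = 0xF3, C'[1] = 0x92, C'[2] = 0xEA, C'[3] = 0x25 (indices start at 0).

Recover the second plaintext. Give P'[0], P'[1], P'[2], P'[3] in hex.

In CTR with a reused counter, both messages share the same keystream S_i, so C_i ⊕ C'_i = P_i ⊕ P'_i and thus P'_i = P_i ⊕ C_i ⊕ C'_i.
P'[0]: 0x0C ⊕ 0x43 ⊕ 0xF3 = 0xBC.
P'[1]: 0x70 ⊕ 0x3E ⊕ 0x92 = 0xDC.
P'[2]: 0xE5 ⊕ 0xA0 ⊕ 0xEA = 0xAF.
P'[3]: 0xA1 ⊕ 0xE5 ⊕ 0x25 = 0x61.

P'[0] = 0xBC, P'[1] = 0xDC, P'[2] = 0xAF, P'[3] = 0x61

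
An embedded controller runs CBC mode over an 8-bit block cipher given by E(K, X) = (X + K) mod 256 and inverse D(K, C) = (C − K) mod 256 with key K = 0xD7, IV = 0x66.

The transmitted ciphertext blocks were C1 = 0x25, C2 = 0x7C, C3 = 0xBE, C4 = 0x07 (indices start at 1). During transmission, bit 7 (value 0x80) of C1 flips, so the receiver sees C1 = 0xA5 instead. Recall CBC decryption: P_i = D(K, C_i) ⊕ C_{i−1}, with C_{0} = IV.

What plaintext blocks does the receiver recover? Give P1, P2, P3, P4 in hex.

Only C1 changed, to 0xA5. In CBC, a change in C_i garbles P_i and flips the same bit in P_{i+1}. Decrypting the received ciphertext:
P1: D(K, 0xA5) = 0xCE; 0xCE ⊕ 0x66 = 0xA8.
P2: D(K, 0x7C) = 0xA5; 0xA5 ⊕ 0xA5 = 0x00.
P3: D(K, 0xBE) = 0xE7; 0xE7 ⊕ 0x7C = 0x9B.
P4: D(K, 0x07) = 0x30; 0x30 ⊕ 0xBE = 0x8E.
Blocks that differ from the original plaintext: P1, P2.

P1 = 0xA8, P2 = 0x00, P3 = 0x9B, P4 = 0x8E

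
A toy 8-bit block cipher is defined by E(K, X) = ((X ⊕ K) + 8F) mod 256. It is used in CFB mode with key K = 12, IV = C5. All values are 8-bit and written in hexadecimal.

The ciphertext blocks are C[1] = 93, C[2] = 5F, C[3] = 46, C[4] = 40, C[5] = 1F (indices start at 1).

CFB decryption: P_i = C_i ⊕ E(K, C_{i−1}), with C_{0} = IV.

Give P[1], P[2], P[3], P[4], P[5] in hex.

P[1]: E(K, C5) = 66; 93 ⊕ 66 = F5.
P[2]: E(K, 93) = 10; 5F ⊕ 10 = 4F.
P[3]: E(K, 5F) = DC; 46 ⊕ DC = 9A.
P[4]: E(K, 46) = E3; 40 ⊕ E3 = A3.
P[5]: E(K, 40) = E1; 1F ⊕ E1 = FE.

P[1] = F5, P[2] = 4F, P[3] = 9A, P[4] = A3, P[5] = FE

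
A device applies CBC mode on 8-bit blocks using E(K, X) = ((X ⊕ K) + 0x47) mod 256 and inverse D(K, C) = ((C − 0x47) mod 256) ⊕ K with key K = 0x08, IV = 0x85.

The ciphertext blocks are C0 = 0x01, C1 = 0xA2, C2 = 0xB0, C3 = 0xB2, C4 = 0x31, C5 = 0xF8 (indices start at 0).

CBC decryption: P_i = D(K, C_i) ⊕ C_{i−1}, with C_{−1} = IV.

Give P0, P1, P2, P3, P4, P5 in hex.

P0: D(K, 0x01) = 0xB2; 0xB2 ⊕ 0x85 = 0x37.
P1: D(K, 0xA2) = 0x53; 0x53 ⊕ 0x01 = 0x52.
P2: D(K, 0xB0) = 0x61; 0x61 ⊕ 0xA2 = 0xC3.
P3: D(K, 0xB2) = 0x63; 0x63 ⊕ 0xB0 = 0xD3.
P4: D(K, 0x31) = 0xE2; 0xE2 ⊕ 0xB2 = 0x50.
P5: D(K, 0xF8) = 0xB9; 0xB9 ⊕ 0x31 = 0x88.

P0 = 0x37, P1 = 0x52, P2 = 0xC3, P3 = 0xD3, P4 = 0x50, P5 = 0x88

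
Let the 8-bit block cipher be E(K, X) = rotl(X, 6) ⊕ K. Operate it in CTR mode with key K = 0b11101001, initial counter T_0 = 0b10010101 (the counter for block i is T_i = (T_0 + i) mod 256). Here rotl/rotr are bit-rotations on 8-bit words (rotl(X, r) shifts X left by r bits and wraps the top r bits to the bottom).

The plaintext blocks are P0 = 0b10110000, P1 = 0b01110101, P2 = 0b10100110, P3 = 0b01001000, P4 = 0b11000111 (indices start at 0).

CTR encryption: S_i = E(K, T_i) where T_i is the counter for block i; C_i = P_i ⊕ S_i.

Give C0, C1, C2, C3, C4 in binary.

C0 = 0b00111100, C1 = 0b00111001, C2 = 0b10101010, C3 = 0b10000111, C4 = 0b01001000

C0: T = 0b10010101, S = E(K, T) = 0b10001100; 0b10110000 ⊕ 0b10001100 = 0b00111100.
C1: T = 0b10010110, S = E(K, T) = 0b01001100; 0b01110101 ⊕ 0b01001100 = 0b00111001.
C2: T = 0b10010111, S = E(K, T) = 0b00001100; 0b10100110 ⊕ 0b00001100 = 0b10101010.
C3: T = 0b10011000, S = E(K, T) = 0b11001111; 0b01001000 ⊕ 0b11001111 = 0b10000111.
C4: T = 0b10011001, S = E(K, T) = 0b10001111; 0b11000111 ⊕ 0b10001111 = 0b01001000.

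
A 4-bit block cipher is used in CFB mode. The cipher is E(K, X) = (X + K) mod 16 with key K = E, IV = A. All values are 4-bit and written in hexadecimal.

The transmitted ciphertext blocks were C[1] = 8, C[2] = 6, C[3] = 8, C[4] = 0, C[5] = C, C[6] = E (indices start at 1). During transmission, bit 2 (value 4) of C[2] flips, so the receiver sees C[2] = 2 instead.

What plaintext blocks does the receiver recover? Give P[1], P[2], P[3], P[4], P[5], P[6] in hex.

CFB decryption: P_i = C_i ⊕ E(K, C_{i−1}), with C_{0} = IV.
Only C[2] changed, to 2. In CFB, a change in C_i flips the same bit in P_i and garbles P_{i+1}. Decrypting the received ciphertext:
P[1]: E(K, A) = 8; 8 ⊕ 8 = 0.
P[2]: E(K, 8) = 6; 2 ⊕ 6 = 4.
P[3]: E(K, 2) = 0; 8 ⊕ 0 = 8.
P[4]: E(K, 8) = 6; 0 ⊕ 6 = 6.
P[5]: E(K, 0) = E; C ⊕ E = 2.
P[6]: E(K, C) = A; E ⊕ A = 4.
Blocks that differ from the original plaintext: P[2], P[3].

P[1] = 0, P[2] = 4, P[3] = 8, P[4] = 6, P[5] = 2, P[6] = 4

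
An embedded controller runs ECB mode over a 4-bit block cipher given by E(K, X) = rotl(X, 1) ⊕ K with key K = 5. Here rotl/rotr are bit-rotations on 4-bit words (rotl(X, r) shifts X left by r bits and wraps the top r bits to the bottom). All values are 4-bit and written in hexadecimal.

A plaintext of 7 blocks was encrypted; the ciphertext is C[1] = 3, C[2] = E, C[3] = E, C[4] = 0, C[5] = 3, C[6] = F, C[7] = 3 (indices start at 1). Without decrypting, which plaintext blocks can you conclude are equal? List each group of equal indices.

ECB encrypts each block independently with the same key, so equal ciphertext blocks imply equal plaintext blocks.
C[1] = C[5] = C[7] = 3, so P[1] = P[5] = P[7].
C[2] = C[3] = E, so P[2] = P[3].

P[1] = P[5] = P[7]; P[2] = P[3]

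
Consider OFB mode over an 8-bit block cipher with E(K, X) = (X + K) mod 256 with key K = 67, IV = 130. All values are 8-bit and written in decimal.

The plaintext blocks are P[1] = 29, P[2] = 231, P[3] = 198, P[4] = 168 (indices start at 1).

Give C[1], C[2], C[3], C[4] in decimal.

C[1] = 216, C[2] = 239, C[3] = 141, C[4] = 38

OFB encryption: S_i = E(K, S_{i−1}) with S_{0} = IV; C_i = P_i ⊕ S_i.
C[1]: S = E(K, 130) = 197; 29 ⊕ 197 = 216.
C[2]: S = E(K, 197) = 8; 231 ⊕ 8 = 239.
C[3]: S = E(K, 8) = 75; 198 ⊕ 75 = 141.
C[4]: S = E(K, 75) = 142; 168 ⊕ 142 = 38.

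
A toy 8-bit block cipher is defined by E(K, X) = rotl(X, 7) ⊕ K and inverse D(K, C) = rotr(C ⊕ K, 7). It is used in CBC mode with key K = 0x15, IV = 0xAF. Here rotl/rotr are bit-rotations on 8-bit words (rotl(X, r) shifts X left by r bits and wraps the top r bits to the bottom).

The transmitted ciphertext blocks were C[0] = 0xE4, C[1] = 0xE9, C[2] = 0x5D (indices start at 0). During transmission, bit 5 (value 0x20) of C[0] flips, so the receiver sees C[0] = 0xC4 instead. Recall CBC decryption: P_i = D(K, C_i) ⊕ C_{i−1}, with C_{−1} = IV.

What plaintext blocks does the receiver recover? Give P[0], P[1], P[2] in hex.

P[0] = 0x0C, P[1] = 0x3D, P[2] = 0x79

Only C[0] changed, to 0xC4. In CBC, a change in C_i garbles P_i and flips the same bit in P_{i+1}. Decrypting the received ciphertext:
P[0]: D(K, 0xC4) = 0xA3; 0xA3 ⊕ 0xAF = 0x0C.
P[1]: D(K, 0xE9) = 0xF9; 0xF9 ⊕ 0xC4 = 0x3D.
P[2]: D(K, 0x5D) = 0x90; 0x90 ⊕ 0xE9 = 0x79.
Blocks that differ from the original plaintext: P[0], P[1].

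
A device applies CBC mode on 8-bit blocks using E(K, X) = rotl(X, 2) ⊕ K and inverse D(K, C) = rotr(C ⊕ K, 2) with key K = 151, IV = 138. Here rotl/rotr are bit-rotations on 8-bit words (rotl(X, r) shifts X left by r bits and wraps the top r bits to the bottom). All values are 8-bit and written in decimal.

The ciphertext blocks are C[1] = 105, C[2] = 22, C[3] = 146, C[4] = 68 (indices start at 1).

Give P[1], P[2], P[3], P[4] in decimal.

P[1] = 53, P[2] = 9, P[3] = 87, P[4] = 102

CBC decryption: P_i = D(K, C_i) ⊕ C_{i−1}, with C_{0} = IV.
P[1]: D(K, 105) = 191; 191 ⊕ 138 = 53.
P[2]: D(K, 22) = 96; 96 ⊕ 105 = 9.
P[3]: D(K, 146) = 65; 65 ⊕ 22 = 87.
P[4]: D(K, 68) = 244; 244 ⊕ 146 = 102.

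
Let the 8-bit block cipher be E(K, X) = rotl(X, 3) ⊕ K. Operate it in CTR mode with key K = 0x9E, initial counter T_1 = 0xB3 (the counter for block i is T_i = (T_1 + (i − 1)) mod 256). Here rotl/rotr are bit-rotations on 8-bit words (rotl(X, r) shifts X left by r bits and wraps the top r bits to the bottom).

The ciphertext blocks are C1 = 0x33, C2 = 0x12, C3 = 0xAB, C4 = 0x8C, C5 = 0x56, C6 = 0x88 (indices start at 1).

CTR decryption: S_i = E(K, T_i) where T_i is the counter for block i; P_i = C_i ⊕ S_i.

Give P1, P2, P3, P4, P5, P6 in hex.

P1 = 0x30, P2 = 0x29, P3 = 0x98, P4 = 0xA7, P5 = 0x75, P6 = 0xD3

P1: T = 0xB3, S = E(K, T) = 0x03; 0x33 ⊕ 0x03 = 0x30.
P2: T = 0xB4, S = E(K, T) = 0x3B; 0x12 ⊕ 0x3B = 0x29.
P3: T = 0xB5, S = E(K, T) = 0x33; 0xAB ⊕ 0x33 = 0x98.
P4: T = 0xB6, S = E(K, T) = 0x2B; 0x8C ⊕ 0x2B = 0xA7.
P5: T = 0xB7, S = E(K, T) = 0x23; 0x56 ⊕ 0x23 = 0x75.
P6: T = 0xB8, S = E(K, T) = 0x5B; 0x88 ⊕ 0x5B = 0xD3.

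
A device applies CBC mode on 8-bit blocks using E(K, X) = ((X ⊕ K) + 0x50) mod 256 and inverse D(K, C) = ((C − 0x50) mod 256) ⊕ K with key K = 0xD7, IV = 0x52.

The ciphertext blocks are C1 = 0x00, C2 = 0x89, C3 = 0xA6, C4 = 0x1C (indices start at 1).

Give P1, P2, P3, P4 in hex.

P1 = 0x35, P2 = 0xEE, P3 = 0x08, P4 = 0xBD

CBC decryption: P_i = D(K, C_i) ⊕ C_{i−1}, with C_{0} = IV.
P1: D(K, 0x00) = 0x67; 0x67 ⊕ 0x52 = 0x35.
P2: D(K, 0x89) = 0xEE; 0xEE ⊕ 0x00 = 0xEE.
P3: D(K, 0xA6) = 0x81; 0x81 ⊕ 0x89 = 0x08.
P4: D(K, 0x1C) = 0x1B; 0x1B ⊕ 0xA6 = 0xBD.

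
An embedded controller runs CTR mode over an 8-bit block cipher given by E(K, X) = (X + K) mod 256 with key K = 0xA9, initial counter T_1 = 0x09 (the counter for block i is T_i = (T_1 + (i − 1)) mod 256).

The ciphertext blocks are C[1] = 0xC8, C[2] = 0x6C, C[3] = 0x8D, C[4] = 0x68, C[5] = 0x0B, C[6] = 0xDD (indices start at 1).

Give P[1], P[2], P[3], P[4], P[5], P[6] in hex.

P[1] = 0x7A, P[2] = 0xDF, P[3] = 0x39, P[4] = 0xDD, P[5] = 0xBD, P[6] = 0x6A

CTR decryption: S_i = E(K, T_i) where T_i is the counter for block i; P_i = C_i ⊕ S_i.
P[1]: T = 0x09, S = E(K, T) = 0xB2; 0xC8 ⊕ 0xB2 = 0x7A.
P[2]: T = 0x0A, S = E(K, T) = 0xB3; 0x6C ⊕ 0xB3 = 0xDF.
P[3]: T = 0x0B, S = E(K, T) = 0xB4; 0x8D ⊕ 0xB4 = 0x39.
P[4]: T = 0x0C, S = E(K, T) = 0xB5; 0x68 ⊕ 0xB5 = 0xDD.
P[5]: T = 0x0D, S = E(K, T) = 0xB6; 0x0B ⊕ 0xB6 = 0xBD.
P[6]: T = 0x0E, S = E(K, T) = 0xB7; 0xDD ⊕ 0xB7 = 0x6A.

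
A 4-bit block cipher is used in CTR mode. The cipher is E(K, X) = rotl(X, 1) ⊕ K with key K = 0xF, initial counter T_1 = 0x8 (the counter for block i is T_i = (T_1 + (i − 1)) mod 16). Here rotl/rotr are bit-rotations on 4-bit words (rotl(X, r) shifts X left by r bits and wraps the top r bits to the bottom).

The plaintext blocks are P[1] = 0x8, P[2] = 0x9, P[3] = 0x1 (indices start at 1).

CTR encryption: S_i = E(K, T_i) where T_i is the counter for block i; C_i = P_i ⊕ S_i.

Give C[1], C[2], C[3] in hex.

C[1] = 0x6, C[2] = 0x5, C[3] = 0xB

C[1]: T = 0x8, S = E(K, T) = 0xE; 0x8 ⊕ 0xE = 0x6.
C[2]: T = 0x9, S = E(K, T) = 0xC; 0x9 ⊕ 0xC = 0x5.
C[3]: T = 0xA, S = E(K, T) = 0xA; 0x1 ⊕ 0xA = 0xB.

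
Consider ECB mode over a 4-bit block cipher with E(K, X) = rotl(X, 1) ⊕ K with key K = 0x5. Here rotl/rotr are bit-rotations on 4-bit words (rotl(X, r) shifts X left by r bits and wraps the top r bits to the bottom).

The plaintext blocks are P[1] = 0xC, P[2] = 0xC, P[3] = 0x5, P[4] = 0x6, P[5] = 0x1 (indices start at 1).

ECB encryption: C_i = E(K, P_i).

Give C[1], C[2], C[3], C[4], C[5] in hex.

C[1]: E(K, 0xC) = 0xC.
C[2]: E(K, 0xC) = 0xC.
C[3]: E(K, 0x5) = 0xF.
C[4]: E(K, 0x6) = 0x9.
C[5]: E(K, 0x1) = 0x7.

C[1] = 0xC, C[2] = 0xC, C[3] = 0xF, C[4] = 0x9, C[5] = 0x7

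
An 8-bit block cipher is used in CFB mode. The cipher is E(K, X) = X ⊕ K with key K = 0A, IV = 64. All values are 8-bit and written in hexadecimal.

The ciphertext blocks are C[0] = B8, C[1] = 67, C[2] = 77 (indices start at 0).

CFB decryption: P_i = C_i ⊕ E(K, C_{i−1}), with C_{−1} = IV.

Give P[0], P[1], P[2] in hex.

P[0] = D6, P[1] = D5, P[2] = 1A

P[0]: E(K, 64) = 6E; B8 ⊕ 6E = D6.
P[1]: E(K, B8) = B2; 67 ⊕ B2 = D5.
P[2]: E(K, 67) = 6D; 77 ⊕ 6D = 1A.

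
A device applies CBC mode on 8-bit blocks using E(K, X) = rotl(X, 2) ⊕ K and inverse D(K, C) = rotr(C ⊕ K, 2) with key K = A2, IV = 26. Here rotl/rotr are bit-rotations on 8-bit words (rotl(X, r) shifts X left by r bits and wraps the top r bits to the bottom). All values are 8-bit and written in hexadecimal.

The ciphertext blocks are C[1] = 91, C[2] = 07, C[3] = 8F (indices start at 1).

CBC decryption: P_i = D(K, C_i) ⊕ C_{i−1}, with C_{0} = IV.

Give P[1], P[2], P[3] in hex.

P[1]: D(K, 91) = CC; CC ⊕ 26 = EA.
P[2]: D(K, 07) = 69; 69 ⊕ 91 = F8.
P[3]: D(K, 8F) = 4B; 4B ⊕ 07 = 4C.

P[1] = EA, P[2] = F8, P[3] = 4C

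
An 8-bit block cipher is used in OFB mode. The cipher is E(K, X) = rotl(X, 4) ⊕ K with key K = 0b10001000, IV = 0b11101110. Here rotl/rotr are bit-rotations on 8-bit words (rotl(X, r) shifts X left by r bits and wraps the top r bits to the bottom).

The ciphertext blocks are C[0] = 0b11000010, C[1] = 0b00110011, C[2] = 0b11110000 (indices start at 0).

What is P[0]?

OFB decryption: S_i = E(K, S_{i−1}) with S_{−1} = IV; P_i = C_i ⊕ S_i.
P[0]: S = E(K, 0b11101110) = 0b01100110; 0b11000010 ⊕ 0b01100110 = 0b10100100.

P[0] = 0b10100100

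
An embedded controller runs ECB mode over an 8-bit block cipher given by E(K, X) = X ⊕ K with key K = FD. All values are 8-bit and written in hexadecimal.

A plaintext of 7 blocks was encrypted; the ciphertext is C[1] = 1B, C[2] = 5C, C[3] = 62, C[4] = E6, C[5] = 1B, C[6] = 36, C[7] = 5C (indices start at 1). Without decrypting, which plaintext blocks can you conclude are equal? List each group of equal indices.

P[1] = P[5]; P[2] = P[7]

ECB encrypts each block independently with the same key, so equal ciphertext blocks imply equal plaintext blocks.
C[1] = C[5] = 1B, so P[1] = P[5].
C[2] = C[7] = 5C, so P[2] = P[7].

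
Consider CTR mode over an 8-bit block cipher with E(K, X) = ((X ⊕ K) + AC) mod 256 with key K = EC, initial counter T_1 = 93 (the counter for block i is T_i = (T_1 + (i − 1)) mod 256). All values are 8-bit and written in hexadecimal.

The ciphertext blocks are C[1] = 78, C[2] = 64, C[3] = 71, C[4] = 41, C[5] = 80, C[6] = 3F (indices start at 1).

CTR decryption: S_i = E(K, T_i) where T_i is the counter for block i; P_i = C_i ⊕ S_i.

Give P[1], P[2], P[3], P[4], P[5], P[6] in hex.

P[1] = 53, P[2] = 40, P[3] = 54, P[4] = 67, P[5] = A7, P[6] = 1F

P[1]: T = 93, S = E(K, T) = 2B; 78 ⊕ 2B = 53.
P[2]: T = 94, S = E(K, T) = 24; 64 ⊕ 24 = 40.
P[3]: T = 95, S = E(K, T) = 25; 71 ⊕ 25 = 54.
P[4]: T = 96, S = E(K, T) = 26; 41 ⊕ 26 = 67.
P[5]: T = 97, S = E(K, T) = 27; 80 ⊕ 27 = A7.
P[6]: T = 98, S = E(K, T) = 20; 3F ⊕ 20 = 1F.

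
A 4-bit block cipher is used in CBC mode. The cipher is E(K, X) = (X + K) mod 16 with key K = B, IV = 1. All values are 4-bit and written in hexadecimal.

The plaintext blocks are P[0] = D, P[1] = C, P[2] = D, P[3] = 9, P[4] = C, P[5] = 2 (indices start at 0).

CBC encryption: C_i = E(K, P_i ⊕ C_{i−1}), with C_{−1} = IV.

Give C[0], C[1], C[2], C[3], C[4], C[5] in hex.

C[0]: P[0] ⊕ 1 = C; E(K, C) = 7.
C[1]: P[1] ⊕ 7 = B; E(K, B) = 6.
C[2]: P[2] ⊕ 6 = B; E(K, B) = 6.
C[3]: P[3] ⊕ 6 = F; E(K, F) = A.
C[4]: P[4] ⊕ A = 6; E(K, 6) = 1.
C[5]: P[5] ⊕ 1 = 3; E(K, 3) = E.

C[0] = 7, C[1] = 6, C[2] = 6, C[3] = A, C[4] = 1, C[5] = E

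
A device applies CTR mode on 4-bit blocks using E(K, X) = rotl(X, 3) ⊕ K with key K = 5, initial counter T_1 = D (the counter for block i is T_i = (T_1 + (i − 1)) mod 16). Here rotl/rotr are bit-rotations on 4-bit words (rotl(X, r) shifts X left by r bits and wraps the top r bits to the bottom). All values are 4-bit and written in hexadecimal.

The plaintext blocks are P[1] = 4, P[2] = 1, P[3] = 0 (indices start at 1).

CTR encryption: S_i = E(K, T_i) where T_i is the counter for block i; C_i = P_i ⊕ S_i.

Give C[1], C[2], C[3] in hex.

C[1] = F, C[2] = 3, C[3] = A

C[1]: T = D, S = E(K, T) = B; 4 ⊕ B = F.
C[2]: T = E, S = E(K, T) = 2; 1 ⊕ 2 = 3.
C[3]: T = F, S = E(K, T) = A; 0 ⊕ A = A.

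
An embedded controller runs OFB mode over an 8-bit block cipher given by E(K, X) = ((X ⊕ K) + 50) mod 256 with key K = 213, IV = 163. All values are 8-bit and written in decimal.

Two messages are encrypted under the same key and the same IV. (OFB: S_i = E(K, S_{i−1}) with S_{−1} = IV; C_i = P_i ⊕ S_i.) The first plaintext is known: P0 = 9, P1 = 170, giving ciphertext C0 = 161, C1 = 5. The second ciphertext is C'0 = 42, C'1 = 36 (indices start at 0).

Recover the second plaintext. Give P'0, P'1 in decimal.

P'0 = 130, P'1 = 139

In OFB with a reused IV, both messages share the same keystream S_i, so C_i ⊕ C'_i = P_i ⊕ P'_i and thus P'_i = P_i ⊕ C_i ⊕ C'_i.
P'0: 9 ⊕ 161 ⊕ 42 = 130.
P'1: 170 ⊕ 5 ⊕ 36 = 139.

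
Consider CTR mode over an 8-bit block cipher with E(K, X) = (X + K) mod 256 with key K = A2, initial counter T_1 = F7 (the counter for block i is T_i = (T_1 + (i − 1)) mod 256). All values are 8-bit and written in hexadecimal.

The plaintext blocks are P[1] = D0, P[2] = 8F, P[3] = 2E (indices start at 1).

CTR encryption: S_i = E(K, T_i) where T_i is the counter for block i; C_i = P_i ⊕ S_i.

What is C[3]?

C[3] = B5

C[1]: T = F7, S = E(K, T) = 99; D0 ⊕ 99 = 49.
C[2]: T = F8, S = E(K, T) = 9A; 8F ⊕ 9A = 15.
C[3]: T = F9, S = E(K, T) = 9B; 2E ⊕ 9B = B5.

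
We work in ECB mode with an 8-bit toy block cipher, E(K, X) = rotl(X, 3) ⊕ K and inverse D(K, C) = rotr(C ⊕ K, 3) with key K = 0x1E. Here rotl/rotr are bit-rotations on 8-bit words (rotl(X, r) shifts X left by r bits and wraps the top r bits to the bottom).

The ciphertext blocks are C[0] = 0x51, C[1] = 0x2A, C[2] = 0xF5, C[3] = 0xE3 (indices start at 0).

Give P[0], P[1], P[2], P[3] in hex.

ECB decryption: P_i = D(K, C_i).
P[0]: D(K, 0x51) = 0xE9.
P[1]: D(K, 0x2A) = 0x86.
P[2]: D(K, 0xF5) = 0x7D.
P[3]: D(K, 0xE3) = 0xBF.

P[0] = 0xE9, P[1] = 0x86, P[2] = 0x7D, P[3] = 0xBF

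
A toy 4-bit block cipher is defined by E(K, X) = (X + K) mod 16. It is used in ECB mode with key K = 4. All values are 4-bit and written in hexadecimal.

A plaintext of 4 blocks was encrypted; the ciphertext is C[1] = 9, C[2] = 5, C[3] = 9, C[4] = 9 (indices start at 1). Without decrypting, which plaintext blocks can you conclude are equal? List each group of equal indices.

ECB encrypts each block independently with the same key, so equal ciphertext blocks imply equal plaintext blocks.
C[1] = C[3] = C[4] = 9, so P[1] = P[3] = P[4].

P[1] = P[3] = P[4]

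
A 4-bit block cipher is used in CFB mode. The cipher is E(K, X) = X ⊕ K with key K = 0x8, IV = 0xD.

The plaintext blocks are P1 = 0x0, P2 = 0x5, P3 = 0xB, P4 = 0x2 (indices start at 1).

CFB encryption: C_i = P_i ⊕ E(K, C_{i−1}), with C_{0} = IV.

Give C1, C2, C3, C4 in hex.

C1 = 0x5, C2 = 0x8, C3 = 0xB, C4 = 0x1

C1: E(K, 0xD) = 0x5; 0x0 ⊕ 0x5 = 0x5.
C2: E(K, 0x5) = 0xD; 0x5 ⊕ 0xD = 0x8.
C3: E(K, 0x8) = 0x0; 0xB ⊕ 0x0 = 0xB.
C4: E(K, 0xB) = 0x3; 0x2 ⊕ 0x3 = 0x1.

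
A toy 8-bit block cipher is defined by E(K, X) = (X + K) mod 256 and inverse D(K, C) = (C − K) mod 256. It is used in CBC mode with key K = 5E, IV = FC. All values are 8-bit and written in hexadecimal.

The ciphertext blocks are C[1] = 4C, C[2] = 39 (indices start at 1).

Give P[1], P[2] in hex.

CBC decryption: P_i = D(K, C_i) ⊕ C_{i−1}, with C_{0} = IV.
P[1]: D(K, 4C) = EE; EE ⊕ FC = 12.
P[2]: D(K, 39) = DB; DB ⊕ 4C = 97.

P[1] = 12, P[2] = 97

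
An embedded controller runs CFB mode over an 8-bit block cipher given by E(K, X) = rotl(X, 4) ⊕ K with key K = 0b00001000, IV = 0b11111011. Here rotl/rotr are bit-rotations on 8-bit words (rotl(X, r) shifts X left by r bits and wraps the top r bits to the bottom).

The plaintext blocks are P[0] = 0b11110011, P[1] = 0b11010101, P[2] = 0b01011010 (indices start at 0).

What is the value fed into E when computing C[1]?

0b01000100

CFB encryption: C_i = P_i ⊕ E(K, C_{i−1}), with C_{−1} = IV.
C[0]: E(K, 0b11111011) = 0b10110111; 0b11110011 ⊕ 0b10110111 = 0b01000100.
C[1]: E(K, 0b01000100) = 0b01001100; 0b11010101 ⊕ 0b01001100 = 0b10011001.
So the input to E for block [1] is 0b01000100.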